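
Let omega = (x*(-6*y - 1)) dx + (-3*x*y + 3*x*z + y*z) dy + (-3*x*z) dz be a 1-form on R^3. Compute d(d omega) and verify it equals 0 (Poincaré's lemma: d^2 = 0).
d(d omega) = 0

Step 1: d omega = sum_{i<j} (∂f_j/∂x_i - ∂f_i/∂x_j) dx_i ∧ dx_j:
  coeff of dx ∧ dy: 6*x - 3*y + 3*z
  coeff of dx ∧ dz: -3*z
  coeff of dy ∧ dz: -3*x - y
Step 2: Apply d again to each 2-form coefficient. The only possible 3-form in R^3 is dx ∧ dy ∧ dz, with coefficient
  ∂(coeff of dy∧dz)/∂x - ∂(coeff of dx∧dz)/∂y + ∂(coeff of dx∧dy)/∂z
  = ∂/∂x (-3*x - y) - ∂/∂y (-3*z) + ∂/∂z (6*x - 3*y + 3*z).
Each of these terms simplifies to sums of mixed partials that cancel in pairs. The result is 0 (by equality of mixed partials for smooth functions — Schwarz / Clairaut).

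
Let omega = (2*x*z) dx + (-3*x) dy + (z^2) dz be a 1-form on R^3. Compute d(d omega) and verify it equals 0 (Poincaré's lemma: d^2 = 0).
d(d omega) = 0

Step 1: d omega = sum_{i<j} (∂f_j/∂x_i - ∂f_i/∂x_j) dx_i ∧ dx_j:
  coeff of dx ∧ dy: -3
  coeff of dx ∧ dz: -2*x
  coeff of dy ∧ dz: 0
Step 2: Apply d again to each 2-form coefficient. The only possible 3-form in R^3 is dx ∧ dy ∧ dz, with coefficient
  ∂(coeff of dy∧dz)/∂x - ∂(coeff of dx∧dz)/∂y + ∂(coeff of dx∧dy)/∂z
  = ∂/∂x (0) - ∂/∂y (-2*x) + ∂/∂z (-3).
Each of these terms simplifies to sums of mixed partials that cancel in pairs. The result is 0 (by equality of mixed partials for smooth functions — Schwarz / Clairaut).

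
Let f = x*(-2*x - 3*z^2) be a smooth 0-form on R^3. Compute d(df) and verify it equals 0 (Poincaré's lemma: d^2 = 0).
d(df) = 0

Step 1: df = sum_i (∂f/∂x_i) dx_i = (-4*x - 3*z^2) dx + (0) dy + (-6*x*z) dz.
Step 2: Apply d again. Using the 1-form formula, the coefficient of dx ∧ dy in d(df) is ∂^2 f/∂x ∂y - ∂^2 f/∂y ∂x = (0) - (0) = 0 (equality of mixed partials for smooth f).
Similarly for dx ∧ dz and dy ∧ dz — all coefficients vanish. So d(df) = 0.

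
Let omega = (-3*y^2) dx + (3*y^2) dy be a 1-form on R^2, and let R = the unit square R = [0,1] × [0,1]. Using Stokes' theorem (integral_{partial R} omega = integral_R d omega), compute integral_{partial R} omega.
integral_(partial R) omega = 3

Stokes: integral_partial_R omega = integral_R d omega with d omega = (∂Q/∂x - ∂P/∂y) dx ∧ dy.
  ∂Q/∂x = 0
  ∂P/∂y = -6*y
  integrand = ∂Q/∂x - ∂P/∂y = 6*y.
Integrating over R: integral_0^1 integral_0^1 (6*y) dx dy = 3.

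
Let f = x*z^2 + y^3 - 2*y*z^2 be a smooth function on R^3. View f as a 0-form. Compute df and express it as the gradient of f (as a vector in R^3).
df = (z^2) dx + (3*y^2 - 2*z^2) dy + (2*z*(x - 2*y)) dz; grad f = (z^2, 3*y^2 - 2*z^2, 2*z*(x - 2*y))

For a 0-form f, d f = (∂f/∂x) dx + (∂f/∂y) dy + (∂f/∂z) dz. The components of the vector representation are exactly the entries of grad f in Cartesian coordinates:
  ∂f/∂x = z^2
  ∂f/∂y = 3*y^2 - 2*z^2
  ∂f/∂z = 2*z*(x - 2*y).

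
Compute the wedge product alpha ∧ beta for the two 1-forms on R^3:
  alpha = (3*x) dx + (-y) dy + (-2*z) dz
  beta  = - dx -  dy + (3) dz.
alpha ∧ beta = (-3*x - y) dx ∧ dy + (9*x - 2*z) dx ∧ dz + (-3*y - 2*z) dy ∧ dz

Distribute the wedge, using dx_i ∧ dx_j = -dx_j ∧ dx_i and dx_i ∧ dx_i = 0. For each pair (i, j) with i < j, the coefficient of dx_i ∧ dx_j in alpha ∧ beta is (alpha_i * beta_j - alpha_j * beta_i). Collecting: alpha ∧ beta = (-3*x - y) dx ∧ dy + (9*x - 2*z) dx ∧ dz + (-3*y - 2*z) dy ∧ dz.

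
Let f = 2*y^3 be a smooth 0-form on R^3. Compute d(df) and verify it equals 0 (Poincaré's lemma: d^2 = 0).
d(df) = 0

Step 1: df = sum_i (∂f/∂x_i) dx_i = (0) dx + (6*y^2) dy + (0) dz.
Step 2: Apply d again. Using the 1-form formula, the coefficient of dx ∧ dy in d(df) is ∂^2 f/∂x ∂y - ∂^2 f/∂y ∂x = (0) - (0) = 0 (equality of mixed partials for smooth f).
Similarly for dx ∧ dz and dy ∧ dz — all coefficients vanish. So d(df) = 0.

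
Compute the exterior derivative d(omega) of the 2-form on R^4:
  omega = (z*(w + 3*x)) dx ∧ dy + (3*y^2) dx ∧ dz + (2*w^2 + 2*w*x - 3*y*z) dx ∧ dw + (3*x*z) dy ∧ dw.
d(omega) = (w + 3*x - 6*y) dx ∧ dy ∧ dz + (7*z) dx ∧ dy ∧ dw + (3*y) dx ∧ dz ∧ dw + (-3*x) dy ∧ dz ∧ dw

For a 2-form omega = sum_{i<j} g_{ij} dx_i ∧ dx_j, the exterior derivative is
  d(omega) = sum_{i<j} d(g_{ij}) ∧ dx_i ∧ dx_j = sum_{i<j, k} (∂g_{ij}/∂x_k) dx_k ∧ dx_i ∧ dx_j.
Expand each term, using dx_k ∧ dx_i ∧ dx_j = sgn(permutation) dx_{(a)} ∧ dx_{(b)} ∧ dx_{(c)} with (a < b < c) sorted:
  d(z*(w + 3*x)) includes (∂/∂z)(z*(w + 3*x)) dz = (w + 3*x) dz, which multiplied by dx ∧ dy gives (w + 3*x) dx ∧ dy ∧ dz
  d(z*(w + 3*x)) includes (∂/∂w)(z*(w + 3*x)) dw = (z) dw, which multiplied by dx ∧ dy gives (z) dx ∧ dy ∧ dw
  d(3*y^2) includes (∂/∂y)(3*y^2) dy = (6*y) dy, which multiplied by dx ∧ dz gives (-6*y) dx ∧ dy ∧ dz
  d(2*w^2 + 2*w*x - 3*y*z) includes (∂/∂y)(2*w^2 + 2*w*x - 3*y*z) dy = (-3*z) dy, which multiplied by dx ∧ dw gives (3*z) dx ∧ dy ∧ dw
  d(2*w^2 + 2*w*x - 3*y*z) includes (∂/∂z)(2*w^2 + 2*w*x - 3*y*z) dz = (-3*y) dz, which multiplied by dx ∧ dw gives (3*y) dx ∧ dz ∧ dw
  d(3*x*z) includes (∂/∂x)(3*x*z) dx = (3*z) dx, which multiplied by dy ∧ dw gives (3*z) dx ∧ dy ∧ dw
  d(3*x*z) includes (∂/∂z)(3*x*z) dz = (3*x) dz, which multiplied by dy ∧ dw gives (-3*x) dy ∧ dz ∧ dw
Collecting like 3-forms: d(omega) = (w + 3*x - 6*y) dx ∧ dy ∧ dz + (7*z) dx ∧ dy ∧ dw + (3*y) dx ∧ dz ∧ dw + (-3*x) dy ∧ dz ∧ dw.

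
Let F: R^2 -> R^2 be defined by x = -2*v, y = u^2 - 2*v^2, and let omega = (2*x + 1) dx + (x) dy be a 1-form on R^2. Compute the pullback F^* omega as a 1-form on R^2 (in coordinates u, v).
F^* omega = (-4*u*v) du + (8*v^2 + 8*v - 2) dv

Using F^*(f dg) = (f ∘ F) d(g ∘ F), substitute each coordinate x_i by F_i(u, v) in f_i, and replace dx_i by d F_i = (∂F_i/∂u) du + (∂F_i/∂v) dv.
  For the x component: f_1(F) = 1 - 4*v; d F_1 = (0) du + (-2) dv
  For the y component: f_2(F) = -2*v; d F_2 = (2*u) du + (-4*v) dv
Combining and collecting du, dv coefficients:
  coeff of du: -4*u*v
  coeff of dv: 8*v^2 + 8*v - 2
F^* omega = (-4*u*v) du + (8*v^2 + 8*v - 2) dv.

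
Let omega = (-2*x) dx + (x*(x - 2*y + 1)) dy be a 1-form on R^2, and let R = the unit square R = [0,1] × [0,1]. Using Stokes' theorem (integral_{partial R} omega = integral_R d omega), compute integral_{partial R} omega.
integral_(partial R) omega = 1

Stokes: integral_partial_R omega = integral_R d omega with d omega = (∂Q/∂x - ∂P/∂y) dx ∧ dy.
  ∂Q/∂x = 2*x - 2*y + 1
  ∂P/∂y = 0
  integrand = ∂Q/∂x - ∂P/∂y = 2*x - 2*y + 1.
Integrating over R: integral_0^1 integral_0^1 (2*x - 2*y + 1) dx dy = 1.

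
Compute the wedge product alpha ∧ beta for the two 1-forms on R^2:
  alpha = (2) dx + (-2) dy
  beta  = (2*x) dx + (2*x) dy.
alpha ∧ beta = (8*x) dx ∧ dy

Distribute the wedge, using dx_i ∧ dx_j = -dx_j ∧ dx_i and dx_i ∧ dx_i = 0. For each pair (i, j) with i < j, the coefficient of dx_i ∧ dx_j in alpha ∧ beta is (alpha_i * beta_j - alpha_j * beta_i). Collecting: alpha ∧ beta = (8*x) dx ∧ dy.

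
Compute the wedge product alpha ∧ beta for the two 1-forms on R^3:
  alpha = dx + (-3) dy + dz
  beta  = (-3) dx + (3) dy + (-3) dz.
alpha ∧ beta = (-6) dx ∧ dy + (6) dy ∧ dz

Distribute the wedge, using dx_i ∧ dx_j = -dx_j ∧ dx_i and dx_i ∧ dx_i = 0. For each pair (i, j) with i < j, the coefficient of dx_i ∧ dx_j in alpha ∧ beta is (alpha_i * beta_j - alpha_j * beta_i). Collecting: alpha ∧ beta = (-6) dx ∧ dy + (6) dy ∧ dz.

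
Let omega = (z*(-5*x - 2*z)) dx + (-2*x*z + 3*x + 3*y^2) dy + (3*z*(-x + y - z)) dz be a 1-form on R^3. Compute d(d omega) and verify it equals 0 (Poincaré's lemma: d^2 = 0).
d(d omega) = 0

Step 1: d omega = sum_{i<j} (∂f_j/∂x_i - ∂f_i/∂x_j) dx_i ∧ dx_j:
  coeff of dx ∧ dy: 3 - 2*z
  coeff of dx ∧ dz: 5*x + z
  coeff of dy ∧ dz: 2*x + 3*z
Step 2: Apply d again to each 2-form coefficient. The only possible 3-form in R^3 is dx ∧ dy ∧ dz, with coefficient
  ∂(coeff of dy∧dz)/∂x - ∂(coeff of dx∧dz)/∂y + ∂(coeff of dx∧dy)/∂z
  = ∂/∂x (2*x + 3*z) - ∂/∂y (5*x + z) + ∂/∂z (3 - 2*z).
Each of these terms simplifies to sums of mixed partials that cancel in pairs. The result is 0 (by equality of mixed partials for smooth functions — Schwarz / Clairaut).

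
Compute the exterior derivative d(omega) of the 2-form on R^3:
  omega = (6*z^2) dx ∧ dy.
d(omega) = (12*z) dx ∧ dy ∧ dz

For a 2-form omega = sum_{i<j} g_{ij} dx_i ∧ dx_j, the exterior derivative is
  d(omega) = sum_{i<j} d(g_{ij}) ∧ dx_i ∧ dx_j = sum_{i<j, k} (∂g_{ij}/∂x_k) dx_k ∧ dx_i ∧ dx_j.
Expand each term, using dx_k ∧ dx_i ∧ dx_j = sgn(permutation) dx_{(a)} ∧ dx_{(b)} ∧ dx_{(c)} with (a < b < c) sorted:
  d(6*z^2) includes (∂/∂z)(6*z^2) dz = (12*z) dz, which multiplied by dx ∧ dy gives (12*z) dx ∧ dy ∧ dz
Collecting like 3-forms: d(omega) = (12*z) dx ∧ dy ∧ dz.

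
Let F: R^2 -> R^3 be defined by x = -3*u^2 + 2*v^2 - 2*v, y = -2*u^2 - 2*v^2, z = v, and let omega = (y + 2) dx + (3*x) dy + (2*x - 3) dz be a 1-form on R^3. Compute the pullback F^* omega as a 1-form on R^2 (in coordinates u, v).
F^* omega = (12*u*(4*u^2 - v^2 + 2*v - 1)) du + (28*u^2*v - 2*u^2 - 32*v^3 + 32*v^2 + 4*v - 7) dv

Using F^*(f dg) = (f ∘ F) d(g ∘ F), substitute each coordinate x_i by F_i(u, v) in f_i, and replace dx_i by d F_i = (∂F_i/∂u) du + (∂F_i/∂v) dv.
  For the x component: f_1(F) = -2*u^2 - 2*v^2 + 2; d F_1 = (-6*u) du + (4*v - 2) dv
  For the y component: f_2(F) = -9*u^2 + 6*v^2 - 6*v; d F_2 = (-4*u) du + (-4*v) dv
  For the z component: f_3(F) = -6*u^2 + 4*v^2 - 4*v - 3; d F_3 = (0) du + (1) dv
Combining and collecting du, dv coefficients:
  coeff of du: 12*u*(4*u^2 - v^2 + 2*v - 1)
  coeff of dv: 28*u^2*v - 2*u^2 - 32*v^3 + 32*v^2 + 4*v - 7
F^* omega = (12*u*(4*u^2 - v^2 + 2*v - 1)) du + (28*u^2*v - 2*u^2 - 32*v^3 + 32*v^2 + 4*v - 7) dv.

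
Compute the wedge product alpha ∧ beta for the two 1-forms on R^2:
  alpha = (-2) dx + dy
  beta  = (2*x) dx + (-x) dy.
alpha ∧ beta = 0

Distribute the wedge, using dx_i ∧ dx_j = -dx_j ∧ dx_i and dx_i ∧ dx_i = 0. For each pair (i, j) with i < j, the coefficient of dx_i ∧ dx_j in alpha ∧ beta is (alpha_i * beta_j - alpha_j * beta_i). Collecting: alpha ∧ beta = 0.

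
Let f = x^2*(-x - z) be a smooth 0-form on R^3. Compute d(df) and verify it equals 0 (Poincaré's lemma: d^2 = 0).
d(df) = 0

Step 1: df = sum_i (∂f/∂x_i) dx_i = (x*(-3*x - 2*z)) dx + (0) dy + (-x^2) dz.
Step 2: Apply d again. Using the 1-form formula, the coefficient of dx ∧ dy in d(df) is ∂^2 f/∂x ∂y - ∂^2 f/∂y ∂x = (0) - (0) = 0 (equality of mixed partials for smooth f).
Similarly for dx ∧ dz and dy ∧ dz — all coefficients vanish. So d(df) = 0.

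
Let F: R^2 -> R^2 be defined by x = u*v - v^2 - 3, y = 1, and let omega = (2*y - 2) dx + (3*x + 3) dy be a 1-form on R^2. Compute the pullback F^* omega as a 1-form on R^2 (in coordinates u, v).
F^* omega = 0

Using F^*(f dg) = (f ∘ F) d(g ∘ F), substitute each coordinate x_i by F_i(u, v) in f_i, and replace dx_i by d F_i = (∂F_i/∂u) du + (∂F_i/∂v) dv.
  For the x component: f_1(F) = 0; d F_1 = (v) du + (u - 2*v) dv
  For the y component: f_2(F) = 3*u*v - 3*v^2 - 6; d F_2 = (0) du + (0) dv
Combining and collecting du, dv coefficients:
  coeff of du: 0
  coeff of dv: 0
F^* omega = 0.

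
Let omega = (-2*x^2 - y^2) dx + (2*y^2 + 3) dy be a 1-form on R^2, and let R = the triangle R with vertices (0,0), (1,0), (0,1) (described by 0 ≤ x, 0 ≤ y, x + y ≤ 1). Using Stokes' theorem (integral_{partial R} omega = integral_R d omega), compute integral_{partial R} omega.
integral_(partial R) omega = 1/3

Stokes: integral_partial_R omega = integral_R d omega with d omega = (∂Q/∂x - ∂P/∂y) dx ∧ dy.
  ∂Q/∂x = 0
  ∂P/∂y = -2*y
  integrand = ∂Q/∂x - ∂P/∂y = 2*y.
Integrating over R: integral_0^1 integral_0^{1-x} (2*y) dy dx = 1/3.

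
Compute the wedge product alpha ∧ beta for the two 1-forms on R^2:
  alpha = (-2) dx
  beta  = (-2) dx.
alpha ∧ beta = 0

Distribute the wedge, using dx_i ∧ dx_j = -dx_j ∧ dx_i and dx_i ∧ dx_i = 0. For each pair (i, j) with i < j, the coefficient of dx_i ∧ dx_j in alpha ∧ beta is (alpha_i * beta_j - alpha_j * beta_i). Collecting: alpha ∧ beta = 0.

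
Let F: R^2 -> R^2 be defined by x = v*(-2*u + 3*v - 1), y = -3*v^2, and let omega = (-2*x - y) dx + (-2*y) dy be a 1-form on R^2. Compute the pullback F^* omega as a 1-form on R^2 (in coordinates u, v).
F^* omega = (v^2*(-8*u + 6*v - 4)) du + (v*(-8*u^2 + 30*u*v - 8*u - 54*v^2 + 15*v - 2)) dv

Using F^*(f dg) = (f ∘ F) d(g ∘ F), substitute each coordinate x_i by F_i(u, v) in f_i, and replace dx_i by d F_i = (∂F_i/∂u) du + (∂F_i/∂v) dv.
  For the x component: f_1(F) = v*(4*u - 3*v + 2); d F_1 = (-2*v) du + (-2*u + 6*v - 1) dv
  For the y component: f_2(F) = 6*v^2; d F_2 = (0) du + (-6*v) dv
Combining and collecting du, dv coefficients:
  coeff of du: v^2*(-8*u + 6*v - 4)
  coeff of dv: v*(-8*u^2 + 30*u*v - 8*u - 54*v^2 + 15*v - 2)
F^* omega = (v^2*(-8*u + 6*v - 4)) du + (v*(-8*u^2 + 30*u*v - 8*u - 54*v^2 + 15*v - 2)) dv.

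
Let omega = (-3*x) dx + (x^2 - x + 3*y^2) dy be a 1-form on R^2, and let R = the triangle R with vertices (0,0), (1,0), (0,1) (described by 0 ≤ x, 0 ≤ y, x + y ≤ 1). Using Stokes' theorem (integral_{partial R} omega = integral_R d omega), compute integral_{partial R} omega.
integral_(partial R) omega = -1/6

Stokes: integral_partial_R omega = integral_R d omega with d omega = (∂Q/∂x - ∂P/∂y) dx ∧ dy.
  ∂Q/∂x = 2*x - 1
  ∂P/∂y = 0
  integrand = ∂Q/∂x - ∂P/∂y = 2*x - 1.
Integrating over R: integral_0^1 integral_0^{1-x} (2*x - 1) dy dx = -1/6.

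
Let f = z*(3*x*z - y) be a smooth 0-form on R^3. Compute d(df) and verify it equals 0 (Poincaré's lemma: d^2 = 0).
d(df) = 0

Step 1: df = sum_i (∂f/∂x_i) dx_i = (3*z^2) dx + (-z) dy + (6*x*z - y) dz.
Step 2: Apply d again. Using the 1-form formula, the coefficient of dx ∧ dy in d(df) is ∂^2 f/∂x ∂y - ∂^2 f/∂y ∂x = (0) - (0) = 0 (equality of mixed partials for smooth f).
Similarly for dx ∧ dz and dy ∧ dz — all coefficients vanish. So d(df) = 0.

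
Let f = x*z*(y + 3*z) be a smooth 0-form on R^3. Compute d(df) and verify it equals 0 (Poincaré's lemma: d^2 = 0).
d(df) = 0

Step 1: df = sum_i (∂f/∂x_i) dx_i = (z*(y + 3*z)) dx + (x*z) dy + (x*(y + 6*z)) dz.
Step 2: Apply d again. Using the 1-form formula, the coefficient of dx ∧ dy in d(df) is ∂^2 f/∂x ∂y - ∂^2 f/∂y ∂x = (z) - (z) = 0 (equality of mixed partials for smooth f).
Similarly for dx ∧ dz and dy ∧ dz — all coefficients vanish. So d(df) = 0.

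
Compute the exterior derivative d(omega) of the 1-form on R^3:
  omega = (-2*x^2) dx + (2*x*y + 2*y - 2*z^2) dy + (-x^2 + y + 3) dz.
d(omega) = (2*y) dx ∧ dy + (-2*x) dx ∧ dz + (4*z + 1) dy ∧ dz

For a 1-form omega = sum_i f_i dx_i, the exterior derivative is
  d(omega) = sum_{i < j} (∂f_j/∂x_i - ∂f_i/∂x_j) dx_i ∧ dx_j.
  coefficient of dx ∧ dy: ∂f_2/∂x - ∂f_1/∂y = ∂(2*x*y + 2*y - 2*z^2)/∂x - ∂(-2*x^2)/∂y = 2*y
  coefficient of dx ∧ dz: ∂f_3/∂x - ∂f_1/∂z = ∂(-x^2 + y + 3)/∂x - ∂(-2*x^2)/∂z = -2*x
  coefficient of dy ∧ dz: ∂f_3/∂y - ∂f_2/∂z = ∂(-x^2 + y + 3)/∂y - ∂(2*x*y + 2*y - 2*z^2)/∂z = 4*z + 1
Assembling: d(omega) = (2*y) dx ∧ dy + (-2*x) dx ∧ dz + (4*z + 1) dy ∧ dz.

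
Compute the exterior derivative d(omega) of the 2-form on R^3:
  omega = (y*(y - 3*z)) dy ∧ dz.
d(omega) = 0

For a 2-form omega = sum_{i<j} g_{ij} dx_i ∧ dx_j, the exterior derivative is
  d(omega) = sum_{i<j} d(g_{ij}) ∧ dx_i ∧ dx_j = sum_{i<j, k} (∂g_{ij}/∂x_k) dx_k ∧ dx_i ∧ dx_j.
Expand each term, using dx_k ∧ dx_i ∧ dx_j = sgn(permutation) dx_{(a)} ∧ dx_{(b)} ∧ dx_{(c)} with (a < b < c) sorted:

Collecting like 3-forms: d(omega) = 0.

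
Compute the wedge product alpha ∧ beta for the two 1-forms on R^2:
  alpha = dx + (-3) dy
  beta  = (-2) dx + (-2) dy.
alpha ∧ beta = (-8) dx ∧ dy

Distribute the wedge, using dx_i ∧ dx_j = -dx_j ∧ dx_i and dx_i ∧ dx_i = 0. For each pair (i, j) with i < j, the coefficient of dx_i ∧ dx_j in alpha ∧ beta is (alpha_i * beta_j - alpha_j * beta_i). Collecting: alpha ∧ beta = (-8) dx ∧ dy.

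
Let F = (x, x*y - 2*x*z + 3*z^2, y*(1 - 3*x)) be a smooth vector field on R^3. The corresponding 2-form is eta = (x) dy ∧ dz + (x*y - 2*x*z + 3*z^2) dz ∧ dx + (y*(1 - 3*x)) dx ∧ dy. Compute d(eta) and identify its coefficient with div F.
d(eta) = (x + 1) dx ∧ dy ∧ dz; div F = x + 1

For a 2-form in R^3 of the form above, applying d gives a 3-form with coefficient ∂P/∂x + ∂Q/∂y + ∂R/∂z:
  ∂P/∂x = 1
  ∂Q/∂y = x
  ∂R/∂z = 0
Sum = x + 1, which is exactly div F.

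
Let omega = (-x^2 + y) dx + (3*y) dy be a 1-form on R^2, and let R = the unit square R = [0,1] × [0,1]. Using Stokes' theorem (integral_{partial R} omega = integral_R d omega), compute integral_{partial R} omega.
integral_(partial R) omega = -1

Stokes: integral_partial_R omega = integral_R d omega with d omega = (∂Q/∂x - ∂P/∂y) dx ∧ dy.
  ∂Q/∂x = 0
  ∂P/∂y = 1
  integrand = ∂Q/∂x - ∂P/∂y = -1.
Integrating over R: integral_0^1 integral_0^1 (-1) dx dy = -1.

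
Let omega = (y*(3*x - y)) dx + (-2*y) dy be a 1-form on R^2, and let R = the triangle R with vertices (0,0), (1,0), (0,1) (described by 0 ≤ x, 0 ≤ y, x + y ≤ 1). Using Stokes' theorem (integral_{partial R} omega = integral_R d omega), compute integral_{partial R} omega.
integral_(partial R) omega = -1/6

Stokes: integral_partial_R omega = integral_R d omega with d omega = (∂Q/∂x - ∂P/∂y) dx ∧ dy.
  ∂Q/∂x = 0
  ∂P/∂y = 3*x - 2*y
  integrand = ∂Q/∂x - ∂P/∂y = -3*x + 2*y.
Integrating over R: integral_0^1 integral_0^{1-x} (-3*x + 2*y) dy dx = -1/6.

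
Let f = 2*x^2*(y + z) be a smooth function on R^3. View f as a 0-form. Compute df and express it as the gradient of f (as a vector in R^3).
df = (4*x*(y + z)) dx + (2*x^2) dy + (2*x^2) dz; grad f = (4*x*(y + z), 2*x^2, 2*x^2)

For a 0-form f, d f = (∂f/∂x) dx + (∂f/∂y) dy + (∂f/∂z) dz. The components of the vector representation are exactly the entries of grad f in Cartesian coordinates:
  ∂f/∂x = 4*x*(y + z)
  ∂f/∂y = 2*x^2
  ∂f/∂z = 2*x^2.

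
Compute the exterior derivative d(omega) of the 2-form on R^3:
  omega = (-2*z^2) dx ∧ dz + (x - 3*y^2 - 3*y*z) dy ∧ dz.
d(omega) = (1) dx ∧ dy ∧ dz

For a 2-form omega = sum_{i<j} g_{ij} dx_i ∧ dx_j, the exterior derivative is
  d(omega) = sum_{i<j} d(g_{ij}) ∧ dx_i ∧ dx_j = sum_{i<j, k} (∂g_{ij}/∂x_k) dx_k ∧ dx_i ∧ dx_j.
Expand each term, using dx_k ∧ dx_i ∧ dx_j = sgn(permutation) dx_{(a)} ∧ dx_{(b)} ∧ dx_{(c)} with (a < b < c) sorted:
  d(x - 3*y^2 - 3*y*z) includes (∂/∂x)(x - 3*y^2 - 3*y*z) dx = (1) dx, which multiplied by dy ∧ dz gives (1) dx ∧ dy ∧ dz
Collecting like 3-forms: d(omega) = (1) dx ∧ dy ∧ dz.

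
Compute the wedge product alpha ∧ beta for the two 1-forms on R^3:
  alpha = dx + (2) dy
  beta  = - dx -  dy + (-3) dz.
alpha ∧ beta = (1) dx ∧ dy + (-3) dx ∧ dz + (-6) dy ∧ dz

Distribute the wedge, using dx_i ∧ dx_j = -dx_j ∧ dx_i and dx_i ∧ dx_i = 0. For each pair (i, j) with i < j, the coefficient of dx_i ∧ dx_j in alpha ∧ beta is (alpha_i * beta_j - alpha_j * beta_i). Collecting: alpha ∧ beta = (1) dx ∧ dy + (-3) dx ∧ dz + (-6) dy ∧ dz.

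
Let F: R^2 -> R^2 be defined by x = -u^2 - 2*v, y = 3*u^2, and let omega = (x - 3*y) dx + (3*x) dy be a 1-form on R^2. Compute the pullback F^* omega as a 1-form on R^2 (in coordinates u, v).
F^* omega = (2*u*(u^2 - 16*v)) du + (20*u^2 + 4*v) dv

Using F^*(f dg) = (f ∘ F) d(g ∘ F), substitute each coordinate x_i by F_i(u, v) in f_i, and replace dx_i by d F_i = (∂F_i/∂u) du + (∂F_i/∂v) dv.
  For the x component: f_1(F) = -10*u^2 - 2*v; d F_1 = (-2*u) du + (-2) dv
  For the y component: f_2(F) = -3*u^2 - 6*v; d F_2 = (6*u) du + (0) dv
Combining and collecting du, dv coefficients:
  coeff of du: 2*u*(u^2 - 16*v)
  coeff of dv: 20*u^2 + 4*v
F^* omega = (2*u*(u^2 - 16*v)) du + (20*u^2 + 4*v) dv.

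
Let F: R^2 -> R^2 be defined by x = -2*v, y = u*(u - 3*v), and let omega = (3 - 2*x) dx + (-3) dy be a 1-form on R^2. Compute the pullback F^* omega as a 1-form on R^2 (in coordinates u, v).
F^* omega = (-6*u + 9*v) du + (9*u - 8*v - 6) dv

Using F^*(f dg) = (f ∘ F) d(g ∘ F), substitute each coordinate x_i by F_i(u, v) in f_i, and replace dx_i by d F_i = (∂F_i/∂u) du + (∂F_i/∂v) dv.
  For the x component: f_1(F) = 4*v + 3; d F_1 = (0) du + (-2) dv
  For the y component: f_2(F) = -3; d F_2 = (2*u - 3*v) du + (-3*u) dv
Combining and collecting du, dv coefficients:
  coeff of du: -6*u + 9*v
  coeff of dv: 9*u - 8*v - 6
F^* omega = (-6*u + 9*v) du + (9*u - 8*v - 6) dv.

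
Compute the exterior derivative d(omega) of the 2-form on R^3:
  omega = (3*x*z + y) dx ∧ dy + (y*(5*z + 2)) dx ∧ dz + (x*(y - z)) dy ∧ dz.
d(omega) = (3*x + y - 6*z - 2) dx ∧ dy ∧ dz

For a 2-form omega = sum_{i<j} g_{ij} dx_i ∧ dx_j, the exterior derivative is
  d(omega) = sum_{i<j} d(g_{ij}) ∧ dx_i ∧ dx_j = sum_{i<j, k} (∂g_{ij}/∂x_k) dx_k ∧ dx_i ∧ dx_j.
Expand each term, using dx_k ∧ dx_i ∧ dx_j = sgn(permutation) dx_{(a)} ∧ dx_{(b)} ∧ dx_{(c)} with (a < b < c) sorted:
  d(3*x*z + y) includes (∂/∂z)(3*x*z + y) dz = (3*x) dz, which multiplied by dx ∧ dy gives (3*x) dx ∧ dy ∧ dz
  d(y*(5*z + 2)) includes (∂/∂y)(y*(5*z + 2)) dy = (5*z + 2) dy, which multiplied by dx ∧ dz gives (-5*z - 2) dx ∧ dy ∧ dz
  d(x*(y - z)) includes (∂/∂x)(x*(y - z)) dx = (y - z) dx, which multiplied by dy ∧ dz gives (y - z) dx ∧ dy ∧ dz
Collecting like 3-forms: d(omega) = (3*x + y - 6*z - 2) dx ∧ dy ∧ dz.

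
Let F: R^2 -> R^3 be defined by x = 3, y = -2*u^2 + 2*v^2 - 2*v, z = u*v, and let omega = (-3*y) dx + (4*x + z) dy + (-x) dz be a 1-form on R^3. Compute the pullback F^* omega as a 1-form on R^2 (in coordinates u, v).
F^* omega = (-4*u^2*v - 48*u - 3*v) du + (4*u*v^2 - 2*u*v - 3*u + 48*v - 24) dv

Using F^*(f dg) = (f ∘ F) d(g ∘ F), substitute each coordinate x_i by F_i(u, v) in f_i, and replace dx_i by d F_i = (∂F_i/∂u) du + (∂F_i/∂v) dv.
  For the x component: f_1(F) = 6*u^2 - 6*v^2 + 6*v; d F_1 = (0) du + (0) dv
  For the y component: f_2(F) = u*v + 12; d F_2 = (-4*u) du + (4*v - 2) dv
  For the z component: f_3(F) = -3; d F_3 = (v) du + (u) dv
Combining and collecting du, dv coefficients:
  coeff of du: -4*u^2*v - 48*u - 3*v
  coeff of dv: 4*u*v^2 - 2*u*v - 3*u + 48*v - 24
F^* omega = (-4*u^2*v - 48*u - 3*v) du + (4*u*v^2 - 2*u*v - 3*u + 48*v - 24) dv.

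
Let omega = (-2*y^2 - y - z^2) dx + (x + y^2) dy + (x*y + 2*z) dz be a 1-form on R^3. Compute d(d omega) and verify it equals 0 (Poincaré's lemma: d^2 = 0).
d(d omega) = 0

Step 1: d omega = sum_{i<j} (∂f_j/∂x_i - ∂f_i/∂x_j) dx_i ∧ dx_j:
  coeff of dx ∧ dy: 4*y + 2
  coeff of dx ∧ dz: y + 2*z
  coeff of dy ∧ dz: x
Step 2: Apply d again to each 2-form coefficient. The only possible 3-form in R^3 is dx ∧ dy ∧ dz, with coefficient
  ∂(coeff of dy∧dz)/∂x - ∂(coeff of dx∧dz)/∂y + ∂(coeff of dx∧dy)/∂z
  = ∂/∂x (x) - ∂/∂y (y + 2*z) + ∂/∂z (4*y + 2).
Each of these terms simplifies to sums of mixed partials that cancel in pairs. The result is 0 (by equality of mixed partials for smooth functions — Schwarz / Clairaut).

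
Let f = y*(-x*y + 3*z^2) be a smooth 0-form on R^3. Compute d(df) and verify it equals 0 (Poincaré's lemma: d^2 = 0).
d(df) = 0

Step 1: df = sum_i (∂f/∂x_i) dx_i = (-y^2) dx + (-2*x*y + 3*z^2) dy + (6*y*z) dz.
Step 2: Apply d again. Using the 1-form formula, the coefficient of dx ∧ dy in d(df) is ∂^2 f/∂x ∂y - ∂^2 f/∂y ∂x = (-2*y) - (-2*y) = 0 (equality of mixed partials for smooth f).
Similarly for dx ∧ dz and dy ∧ dz — all coefficients vanish. So d(df) = 0.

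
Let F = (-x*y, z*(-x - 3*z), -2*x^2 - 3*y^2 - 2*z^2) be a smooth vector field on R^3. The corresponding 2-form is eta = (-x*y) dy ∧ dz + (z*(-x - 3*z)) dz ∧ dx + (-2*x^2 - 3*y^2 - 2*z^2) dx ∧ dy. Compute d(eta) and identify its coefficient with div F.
d(eta) = (-y - 4*z) dx ∧ dy ∧ dz; div F = -y - 4*z

For a 2-form in R^3 of the form above, applying d gives a 3-form with coefficient ∂P/∂x + ∂Q/∂y + ∂R/∂z:
  ∂P/∂x = -y
  ∂Q/∂y = 0
  ∂R/∂z = -4*z
Sum = -y - 4*z, which is exactly div F.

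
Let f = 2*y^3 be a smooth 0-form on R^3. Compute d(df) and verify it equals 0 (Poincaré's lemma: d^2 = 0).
d(df) = 0

Step 1: df = sum_i (∂f/∂x_i) dx_i = (0) dx + (6*y^2) dy + (0) dz.
Step 2: Apply d again. Using the 1-form formula, the coefficient of dx ∧ dy in d(df) is ∂^2 f/∂x ∂y - ∂^2 f/∂y ∂x = (0) - (0) = 0 (equality of mixed partials for smooth f).
Similarly for dx ∧ dz and dy ∧ dz — all coefficients vanish. So d(df) = 0.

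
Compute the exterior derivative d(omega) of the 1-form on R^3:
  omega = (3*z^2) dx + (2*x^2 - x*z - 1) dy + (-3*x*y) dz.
d(omega) = (4*x - z) dx ∧ dy + (-3*y - 6*z) dx ∧ dz + (-2*x) dy ∧ dz

For a 1-form omega = sum_i f_i dx_i, the exterior derivative is
  d(omega) = sum_{i < j} (∂f_j/∂x_i - ∂f_i/∂x_j) dx_i ∧ dx_j.
  coefficient of dx ∧ dy: ∂f_2/∂x - ∂f_1/∂y = ∂(2*x^2 - x*z - 1)/∂x - ∂(3*z^2)/∂y = 4*x - z
  coefficient of dx ∧ dz: ∂f_3/∂x - ∂f_1/∂z = ∂(-3*x*y)/∂x - ∂(3*z^2)/∂z = -3*y - 6*z
  coefficient of dy ∧ dz: ∂f_3/∂y - ∂f_2/∂z = ∂(-3*x*y)/∂y - ∂(2*x^2 - x*z - 1)/∂z = -2*x
Assembling: d(omega) = (4*x - z) dx ∧ dy + (-3*y - 6*z) dx ∧ dz + (-2*x) dy ∧ dz.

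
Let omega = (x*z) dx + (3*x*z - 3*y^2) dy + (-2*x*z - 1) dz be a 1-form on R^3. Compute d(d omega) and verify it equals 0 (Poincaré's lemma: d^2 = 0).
d(d omega) = 0

Step 1: d omega = sum_{i<j} (∂f_j/∂x_i - ∂f_i/∂x_j) dx_i ∧ dx_j:
  coeff of dx ∧ dy: 3*z
  coeff of dx ∧ dz: -x - 2*z
  coeff of dy ∧ dz: -3*x
Step 2: Apply d again to each 2-form coefficient. The only possible 3-form in R^3 is dx ∧ dy ∧ dz, with coefficient
  ∂(coeff of dy∧dz)/∂x - ∂(coeff of dx∧dz)/∂y + ∂(coeff of dx∧dy)/∂z
  = ∂/∂x (-3*x) - ∂/∂y (-x - 2*z) + ∂/∂z (3*z).
Each of these terms simplifies to sums of mixed partials that cancel in pairs. The result is 0 (by equality of mixed partials for smooth functions — Schwarz / Clairaut).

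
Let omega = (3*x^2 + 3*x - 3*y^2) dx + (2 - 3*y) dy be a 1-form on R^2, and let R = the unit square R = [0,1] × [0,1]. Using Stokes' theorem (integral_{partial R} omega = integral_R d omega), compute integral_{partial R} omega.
integral_(partial R) omega = 3

Stokes: integral_partial_R omega = integral_R d omega with d omega = (∂Q/∂x - ∂P/∂y) dx ∧ dy.
  ∂Q/∂x = 0
  ∂P/∂y = -6*y
  integrand = ∂Q/∂x - ∂P/∂y = 6*y.
Integrating over R: integral_0^1 integral_0^1 (6*y) dx dy = 3.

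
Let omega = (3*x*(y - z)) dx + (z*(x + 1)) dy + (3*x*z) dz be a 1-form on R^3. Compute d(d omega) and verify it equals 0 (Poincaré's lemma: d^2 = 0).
d(d omega) = 0

Step 1: d omega = sum_{i<j} (∂f_j/∂x_i - ∂f_i/∂x_j) dx_i ∧ dx_j:
  coeff of dx ∧ dy: -3*x + z
  coeff of dx ∧ dz: 3*x + 3*z
  coeff of dy ∧ dz: -x - 1
Step 2: Apply d again to each 2-form coefficient. The only possible 3-form in R^3 is dx ∧ dy ∧ dz, with coefficient
  ∂(coeff of dy∧dz)/∂x - ∂(coeff of dx∧dz)/∂y + ∂(coeff of dx∧dy)/∂z
  = ∂/∂x (-x - 1) - ∂/∂y (3*x + 3*z) + ∂/∂z (-3*x + z).
Each of these terms simplifies to sums of mixed partials that cancel in pairs. The result is 0 (by equality of mixed partials for smooth functions — Schwarz / Clairaut).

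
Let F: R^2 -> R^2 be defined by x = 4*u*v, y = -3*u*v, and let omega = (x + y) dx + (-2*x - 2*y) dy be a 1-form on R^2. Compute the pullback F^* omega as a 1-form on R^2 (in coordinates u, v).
F^* omega = (10*u*v^2) du + (10*u^2*v) dv

Using F^*(f dg) = (f ∘ F) d(g ∘ F), substitute each coordinate x_i by F_i(u, v) in f_i, and replace dx_i by d F_i = (∂F_i/∂u) du + (∂F_i/∂v) dv.
  For the x component: f_1(F) = u*v; d F_1 = (4*v) du + (4*u) dv
  For the y component: f_2(F) = -2*u*v; d F_2 = (-3*v) du + (-3*u) dv
Combining and collecting du, dv coefficients:
  coeff of du: 10*u*v^2
  coeff of dv: 10*u^2*v
F^* omega = (10*u*v^2) du + (10*u^2*v) dv.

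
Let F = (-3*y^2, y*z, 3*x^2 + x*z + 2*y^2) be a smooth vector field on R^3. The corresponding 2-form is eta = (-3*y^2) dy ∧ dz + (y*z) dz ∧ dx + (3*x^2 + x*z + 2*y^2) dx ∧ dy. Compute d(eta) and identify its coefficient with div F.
d(eta) = (x + z) dx ∧ dy ∧ dz; div F = x + z

For a 2-form in R^3 of the form above, applying d gives a 3-form with coefficient ∂P/∂x + ∂Q/∂y + ∂R/∂z:
  ∂P/∂x = 0
  ∂Q/∂y = z
  ∂R/∂z = x
Sum = x + z, which is exactly div F.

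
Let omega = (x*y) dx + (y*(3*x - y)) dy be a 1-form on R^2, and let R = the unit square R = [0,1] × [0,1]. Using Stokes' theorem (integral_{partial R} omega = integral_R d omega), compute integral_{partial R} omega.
integral_(partial R) omega = 1

Stokes: integral_partial_R omega = integral_R d omega with d omega = (∂Q/∂x - ∂P/∂y) dx ∧ dy.
  ∂Q/∂x = 3*y
  ∂P/∂y = x
  integrand = ∂Q/∂x - ∂P/∂y = -x + 3*y.
Integrating over R: integral_0^1 integral_0^1 (-x + 3*y) dx dy = 1.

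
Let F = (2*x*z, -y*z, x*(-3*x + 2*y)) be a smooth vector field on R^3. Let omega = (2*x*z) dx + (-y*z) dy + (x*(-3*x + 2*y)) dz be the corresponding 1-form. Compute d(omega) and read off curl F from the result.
d(omega) = (2*x + y) dy ∧ dz + (8*x - 2*y) dz ∧ dx + (0) dx ∧ dy; curl F = (2*x + y, 8*x - 2*y, 0)

d omega = sum_{i<j} (∂f_j/∂x_i - ∂f_i/∂x_j) dx_i ∧ dx_j. Under the identification (dy ∧ dz, dz ∧ dx, dx ∧ dy) ↔ (e_x, e_y, e_z), the coefficients are exactly the components of curl F. Compute:
  ∂R/∂y - ∂Q/∂z = (2*x) - (-y) = 2*x + y
  ∂P/∂z - ∂R/∂x = (2*x) - (-6*x + 2*y) = 8*x - 2*y
  ∂Q/∂x - ∂P/∂y = (0) - (0) = 0.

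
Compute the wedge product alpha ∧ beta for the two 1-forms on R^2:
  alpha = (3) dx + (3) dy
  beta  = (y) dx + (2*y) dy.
alpha ∧ beta = (3*y) dx ∧ dy

Distribute the wedge, using dx_i ∧ dx_j = -dx_j ∧ dx_i and dx_i ∧ dx_i = 0. For each pair (i, j) with i < j, the coefficient of dx_i ∧ dx_j in alpha ∧ beta is (alpha_i * beta_j - alpha_j * beta_i). Collecting: alpha ∧ beta = (3*y) dx ∧ dy.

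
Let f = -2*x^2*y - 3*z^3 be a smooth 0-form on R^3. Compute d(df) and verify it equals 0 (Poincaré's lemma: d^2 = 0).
d(df) = 0

Step 1: df = sum_i (∂f/∂x_i) dx_i = (-4*x*y) dx + (-2*x^2) dy + (-9*z^2) dz.
Step 2: Apply d again. Using the 1-form formula, the coefficient of dx ∧ dy in d(df) is ∂^2 f/∂x ∂y - ∂^2 f/∂y ∂x = (-4*x) - (-4*x) = 0 (equality of mixed partials for smooth f).
Similarly for dx ∧ dz and dy ∧ dz — all coefficients vanish. So d(df) = 0.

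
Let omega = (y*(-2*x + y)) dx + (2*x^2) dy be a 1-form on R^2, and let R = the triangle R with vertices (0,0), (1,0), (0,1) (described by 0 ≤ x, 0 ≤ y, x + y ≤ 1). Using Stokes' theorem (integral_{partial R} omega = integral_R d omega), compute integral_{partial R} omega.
integral_(partial R) omega = 2/3

Stokes: integral_partial_R omega = integral_R d omega with d omega = (∂Q/∂x - ∂P/∂y) dx ∧ dy.
  ∂Q/∂x = 4*x
  ∂P/∂y = -2*x + 2*y
  integrand = ∂Q/∂x - ∂P/∂y = 6*x - 2*y.
Integrating over R: integral_0^1 integral_0^{1-x} (6*x - 2*y) dy dx = 2/3.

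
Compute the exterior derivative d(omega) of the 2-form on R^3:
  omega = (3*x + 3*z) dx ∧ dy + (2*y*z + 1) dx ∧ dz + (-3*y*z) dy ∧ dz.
d(omega) = (3 - 2*z) dx ∧ dy ∧ dz

For a 2-form omega = sum_{i<j} g_{ij} dx_i ∧ dx_j, the exterior derivative is
  d(omega) = sum_{i<j} d(g_{ij}) ∧ dx_i ∧ dx_j = sum_{i<j, k} (∂g_{ij}/∂x_k) dx_k ∧ dx_i ∧ dx_j.
Expand each term, using dx_k ∧ dx_i ∧ dx_j = sgn(permutation) dx_{(a)} ∧ dx_{(b)} ∧ dx_{(c)} with (a < b < c) sorted:
  d(3*x + 3*z) includes (∂/∂z)(3*x + 3*z) dz = (3) dz, which multiplied by dx ∧ dy gives (3) dx ∧ dy ∧ dz
  d(2*y*z + 1) includes (∂/∂y)(2*y*z + 1) dy = (2*z) dy, which multiplied by dx ∧ dz gives (-2*z) dx ∧ dy ∧ dz
Collecting like 3-forms: d(omega) = (3 - 2*z) dx ∧ dy ∧ dz.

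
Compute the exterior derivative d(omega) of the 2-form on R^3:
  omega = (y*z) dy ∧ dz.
d(omega) = 0

For a 2-form omega = sum_{i<j} g_{ij} dx_i ∧ dx_j, the exterior derivative is
  d(omega) = sum_{i<j} d(g_{ij}) ∧ dx_i ∧ dx_j = sum_{i<j, k} (∂g_{ij}/∂x_k) dx_k ∧ dx_i ∧ dx_j.
Expand each term, using dx_k ∧ dx_i ∧ dx_j = sgn(permutation) dx_{(a)} ∧ dx_{(b)} ∧ dx_{(c)} with (a < b < c) sorted:

Collecting like 3-forms: d(omega) = 0.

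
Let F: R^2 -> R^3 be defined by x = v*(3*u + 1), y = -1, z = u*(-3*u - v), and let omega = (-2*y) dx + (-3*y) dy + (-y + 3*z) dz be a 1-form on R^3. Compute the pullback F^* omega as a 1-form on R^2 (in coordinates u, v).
F^* omega = (54*u^3 + 27*u^2*v + 3*u*v^2 - 6*u + 5*v) du + (9*u^3 + 3*u^2*v + 5*u + 2) dv

Using F^*(f dg) = (f ∘ F) d(g ∘ F), substitute each coordinate x_i by F_i(u, v) in f_i, and replace dx_i by d F_i = (∂F_i/∂u) du + (∂F_i/∂v) dv.
  For the x component: f_1(F) = 2; d F_1 = (3*v) du + (3*u + 1) dv
  For the y component: f_2(F) = 3; d F_2 = (0) du + (0) dv
  For the z component: f_3(F) = -9*u^2 - 3*u*v + 1; d F_3 = (-6*u - v) du + (-u) dv
Combining and collecting du, dv coefficients:
  coeff of du: 54*u^3 + 27*u^2*v + 3*u*v^2 - 6*u + 5*v
  coeff of dv: 9*u^3 + 3*u^2*v + 5*u + 2
F^* omega = (54*u^3 + 27*u^2*v + 3*u*v^2 - 6*u + 5*v) du + (9*u^3 + 3*u^2*v + 5*u + 2) dv.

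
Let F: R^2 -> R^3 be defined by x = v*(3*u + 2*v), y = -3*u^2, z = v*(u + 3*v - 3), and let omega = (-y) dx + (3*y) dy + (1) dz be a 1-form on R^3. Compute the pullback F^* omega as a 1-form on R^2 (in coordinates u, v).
F^* omega = (54*u^3 + 9*u^2*v + v) du + (9*u^3 + 12*u^2*v + u + 6*v - 3) dv

Using F^*(f dg) = (f ∘ F) d(g ∘ F), substitute each coordinate x_i by F_i(u, v) in f_i, and replace dx_i by d F_i = (∂F_i/∂u) du + (∂F_i/∂v) dv.
  For the x component: f_1(F) = 3*u^2; d F_1 = (3*v) du + (3*u + 4*v) dv
  For the y component: f_2(F) = -9*u^2; d F_2 = (-6*u) du + (0) dv
  For the z component: f_3(F) = 1; d F_3 = (v) du + (u + 6*v - 3) dv
Combining and collecting du, dv coefficients:
  coeff of du: 54*u^3 + 9*u^2*v + v
  coeff of dv: 9*u^3 + 12*u^2*v + u + 6*v - 3
F^* omega = (54*u^3 + 9*u^2*v + v) du + (9*u^3 + 12*u^2*v + u + 6*v - 3) dv.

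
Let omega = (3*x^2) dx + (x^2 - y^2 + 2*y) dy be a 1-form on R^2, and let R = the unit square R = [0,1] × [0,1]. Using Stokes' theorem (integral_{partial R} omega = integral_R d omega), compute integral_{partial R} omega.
integral_(partial R) omega = 1

Stokes: integral_partial_R omega = integral_R d omega with d omega = (∂Q/∂x - ∂P/∂y) dx ∧ dy.
  ∂Q/∂x = 2*x
  ∂P/∂y = 0
  integrand = ∂Q/∂x - ∂P/∂y = 2*x.
Integrating over R: integral_0^1 integral_0^1 (2*x) dx dy = 1.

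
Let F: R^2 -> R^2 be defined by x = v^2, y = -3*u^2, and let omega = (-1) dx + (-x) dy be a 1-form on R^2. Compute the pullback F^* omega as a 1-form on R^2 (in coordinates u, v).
F^* omega = (6*u*v^2) du + (-2*v) dv

Using F^*(f dg) = (f ∘ F) d(g ∘ F), substitute each coordinate x_i by F_i(u, v) in f_i, and replace dx_i by d F_i = (∂F_i/∂u) du + (∂F_i/∂v) dv.
  For the x component: f_1(F) = -1; d F_1 = (0) du + (2*v) dv
  For the y component: f_2(F) = -v^2; d F_2 = (-6*u) du + (0) dv
Combining and collecting du, dv coefficients:
  coeff of du: 6*u*v^2
  coeff of dv: -2*v
F^* omega = (6*u*v^2) du + (-2*v) dv.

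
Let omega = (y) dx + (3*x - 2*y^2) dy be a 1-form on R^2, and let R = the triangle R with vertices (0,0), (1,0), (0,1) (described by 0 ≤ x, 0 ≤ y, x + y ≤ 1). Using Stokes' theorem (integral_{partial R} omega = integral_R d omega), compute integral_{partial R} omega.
integral_(partial R) omega = 1

Stokes: integral_partial_R omega = integral_R d omega with d omega = (∂Q/∂x - ∂P/∂y) dx ∧ dy.
  ∂Q/∂x = 3
  ∂P/∂y = 1
  integrand = ∂Q/∂x - ∂P/∂y = 2.
Integrating over R: integral_0^1 integral_0^{1-x} (2) dy dx = 1.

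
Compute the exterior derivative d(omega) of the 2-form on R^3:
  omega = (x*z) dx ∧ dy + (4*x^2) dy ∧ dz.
d(omega) = (9*x) dx ∧ dy ∧ dz

For a 2-form omega = sum_{i<j} g_{ij} dx_i ∧ dx_j, the exterior derivative is
  d(omega) = sum_{i<j} d(g_{ij}) ∧ dx_i ∧ dx_j = sum_{i<j, k} (∂g_{ij}/∂x_k) dx_k ∧ dx_i ∧ dx_j.
Expand each term, using dx_k ∧ dx_i ∧ dx_j = sgn(permutation) dx_{(a)} ∧ dx_{(b)} ∧ dx_{(c)} with (a < b < c) sorted:
  d(x*z) includes (∂/∂z)(x*z) dz = (x) dz, which multiplied by dx ∧ dy gives (x) dx ∧ dy ∧ dz
  d(4*x^2) includes (∂/∂x)(4*x^2) dx = (8*x) dx, which multiplied by dy ∧ dz gives (8*x) dx ∧ dy ∧ dz
Collecting like 3-forms: d(omega) = (9*x) dx ∧ dy ∧ dz.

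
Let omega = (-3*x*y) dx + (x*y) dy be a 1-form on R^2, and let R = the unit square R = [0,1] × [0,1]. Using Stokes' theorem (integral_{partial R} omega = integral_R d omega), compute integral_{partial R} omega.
integral_(partial R) omega = 2

Stokes: integral_partial_R omega = integral_R d omega with d omega = (∂Q/∂x - ∂P/∂y) dx ∧ dy.
  ∂Q/∂x = y
  ∂P/∂y = -3*x
  integrand = ∂Q/∂x - ∂P/∂y = 3*x + y.
Integrating over R: integral_0^1 integral_0^1 (3*x + y) dx dy = 2.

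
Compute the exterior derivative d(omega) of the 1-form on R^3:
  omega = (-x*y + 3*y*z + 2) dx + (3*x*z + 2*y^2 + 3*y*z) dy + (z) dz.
d(omega) = (x) dx ∧ dy + (-3*y) dx ∧ dz + (-3*x - 3*y) dy ∧ dz

For a 1-form omega = sum_i f_i dx_i, the exterior derivative is
  d(omega) = sum_{i < j} (∂f_j/∂x_i - ∂f_i/∂x_j) dx_i ∧ dx_j.
  coefficient of dx ∧ dy: ∂f_2/∂x - ∂f_1/∂y = ∂(3*x*z + 2*y^2 + 3*y*z)/∂x - ∂(-x*y + 3*y*z + 2)/∂y = x
  coefficient of dx ∧ dz: ∂f_3/∂x - ∂f_1/∂z = ∂(z)/∂x - ∂(-x*y + 3*y*z + 2)/∂z = -3*y
  coefficient of dy ∧ dz: ∂f_3/∂y - ∂f_2/∂z = ∂(z)/∂y - ∂(3*x*z + 2*y^2 + 3*y*z)/∂z = -3*x - 3*y
Assembling: d(omega) = (x) dx ∧ dy + (-3*y) dx ∧ dz + (-3*x - 3*y) dy ∧ dz.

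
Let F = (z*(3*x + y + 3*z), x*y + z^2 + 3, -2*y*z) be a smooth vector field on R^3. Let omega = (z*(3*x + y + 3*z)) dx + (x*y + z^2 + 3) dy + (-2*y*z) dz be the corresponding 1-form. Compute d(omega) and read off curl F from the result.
d(omega) = (-4*z) dy ∧ dz + (3*x + y + 6*z) dz ∧ dx + (y - z) dx ∧ dy; curl F = (-4*z, 3*x + y + 6*z, y - z)

d omega = sum_{i<j} (∂f_j/∂x_i - ∂f_i/∂x_j) dx_i ∧ dx_j. Under the identification (dy ∧ dz, dz ∧ dx, dx ∧ dy) ↔ (e_x, e_y, e_z), the coefficients are exactly the components of curl F. Compute:
  ∂R/∂y - ∂Q/∂z = (-2*z) - (2*z) = -4*z
  ∂P/∂z - ∂R/∂x = (3*x + y + 6*z) - (0) = 3*x + y + 6*z
  ∂Q/∂x - ∂P/∂y = (y) - (z) = y - z.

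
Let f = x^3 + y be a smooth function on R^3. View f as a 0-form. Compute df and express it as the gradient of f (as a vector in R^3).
df = (3*x^2) dx + (1) dy + (0) dz; grad f = (3*x^2, 1, 0)

For a 0-form f, d f = (∂f/∂x) dx + (∂f/∂y) dy + (∂f/∂z) dz. The components of the vector representation are exactly the entries of grad f in Cartesian coordinates:
  ∂f/∂x = 3*x^2
  ∂f/∂y = 1
  ∂f/∂z = 0.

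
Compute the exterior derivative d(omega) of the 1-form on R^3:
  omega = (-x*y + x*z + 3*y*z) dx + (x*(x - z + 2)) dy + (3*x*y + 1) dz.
d(omega) = (3*x - 4*z + 2) dx ∧ dy + (-x) dx ∧ dz + (4*x) dy ∧ dz

For a 1-form omega = sum_i f_i dx_i, the exterior derivative is
  d(omega) = sum_{i < j} (∂f_j/∂x_i - ∂f_i/∂x_j) dx_i ∧ dx_j.
  coefficient of dx ∧ dy: ∂f_2/∂x - ∂f_1/∂y = ∂(x*(x - z + 2))/∂x - ∂(-x*y + x*z + 3*y*z)/∂y = 3*x - 4*z + 2
  coefficient of dx ∧ dz: ∂f_3/∂x - ∂f_1/∂z = ∂(3*x*y + 1)/∂x - ∂(-x*y + x*z + 3*y*z)/∂z = -x
  coefficient of dy ∧ dz: ∂f_3/∂y - ∂f_2/∂z = ∂(3*x*y + 1)/∂y - ∂(x*(x - z + 2))/∂z = 4*x
Assembling: d(omega) = (3*x - 4*z + 2) dx ∧ dy + (-x) dx ∧ dz + (4*x) dy ∧ dz.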